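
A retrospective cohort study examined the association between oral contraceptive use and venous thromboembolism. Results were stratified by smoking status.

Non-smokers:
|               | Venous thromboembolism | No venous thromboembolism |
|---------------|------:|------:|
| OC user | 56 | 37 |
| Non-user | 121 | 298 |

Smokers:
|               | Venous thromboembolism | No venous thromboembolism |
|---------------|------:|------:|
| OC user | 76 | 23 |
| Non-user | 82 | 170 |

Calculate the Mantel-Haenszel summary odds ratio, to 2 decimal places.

OR_MH = Σ(aᵢdᵢ/nᵢ) / Σ(bᵢcᵢ/nᵢ), where nᵢ is the stratum total.
Stratum 1 (Non-smokers): n = 512; a·d/n = 56·298/512 = 32.5938; b·c/n = 37·121/512 = 8.7441
Stratum 2 (Smokers): n = 351; a·d/n = 76·170/351 = 36.8091; b·c/n = 23·82/351 = 5.3732
OR_MH = (32.5938 + 36.8091) / (8.7441 + 5.3732) = 69.4029 / 14.1174 = 4.91614

4.92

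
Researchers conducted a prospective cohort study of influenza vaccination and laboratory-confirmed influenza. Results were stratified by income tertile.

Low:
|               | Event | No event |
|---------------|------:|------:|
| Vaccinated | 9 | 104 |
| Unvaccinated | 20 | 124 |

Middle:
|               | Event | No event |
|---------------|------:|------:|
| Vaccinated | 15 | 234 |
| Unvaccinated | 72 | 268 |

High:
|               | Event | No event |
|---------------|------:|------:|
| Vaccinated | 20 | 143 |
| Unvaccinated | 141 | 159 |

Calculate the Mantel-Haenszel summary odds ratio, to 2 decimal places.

OR_MH = Σ(aᵢdᵢ/nᵢ) / Σ(bᵢcᵢ/nᵢ), where nᵢ is the stratum total.
Stratum 1 (Low): n = 257; a·d/n = 9·124/257 = 4.3424; b·c/n = 104·20/257 = 8.0934
Stratum 2 (Middle): n = 589; a·d/n = 15·268/589 = 6.8251; b·c/n = 234·72/589 = 28.6044
Stratum 3 (High): n = 463; a·d/n = 20·159/463 = 6.8683; b·c/n = 143·141/463 = 43.5486
OR_MH = (4.3424 + 6.8251 + 6.8683) / (8.0934 + 28.6044 + 43.5486) = 18.0358 / 80.2464 = 0.22476

0.22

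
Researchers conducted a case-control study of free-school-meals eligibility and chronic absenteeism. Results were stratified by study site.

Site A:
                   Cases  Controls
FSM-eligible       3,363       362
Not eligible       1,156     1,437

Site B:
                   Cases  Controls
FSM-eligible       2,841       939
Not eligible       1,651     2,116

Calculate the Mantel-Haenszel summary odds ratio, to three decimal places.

5.748

OR_MH = Σ(aᵢdᵢ/nᵢ) / Σ(bᵢcᵢ/nᵢ), where nᵢ is the stratum total.
Stratum 1 (Site A): n = 6318; a·d/n = 3363·1437/6318 = 764.8989; b·c/n = 362·1156/6318 = 66.2349
Stratum 2 (Site B): n = 7547; a·d/n = 2841·2116/7547 = 796.5491; b·c/n = 939·1651/7547 = 205.4179
OR_MH = (764.8989 + 796.5491) / (66.2349 + 205.4179) = 1561.4480 / 271.6528 = 5.74795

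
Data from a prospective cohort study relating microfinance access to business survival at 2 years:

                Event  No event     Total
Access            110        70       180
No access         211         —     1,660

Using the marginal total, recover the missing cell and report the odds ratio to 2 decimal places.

10.79

The missing cell is in the unexposed row: 1660 − 211 = 1449.
So a = 110, b = 70, c = 211, d = 1449.
OR = (a·d)/(b·c) = (110 × 1449) / (70 × 211) = 159390 / 14770 = 10.79147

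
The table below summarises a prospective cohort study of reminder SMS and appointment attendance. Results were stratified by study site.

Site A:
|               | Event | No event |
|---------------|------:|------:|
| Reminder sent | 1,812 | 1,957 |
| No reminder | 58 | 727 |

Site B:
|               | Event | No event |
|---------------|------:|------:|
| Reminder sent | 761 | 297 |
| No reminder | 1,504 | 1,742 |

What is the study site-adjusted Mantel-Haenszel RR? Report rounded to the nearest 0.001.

RR_MH = Σ(aᵢ·n₀ᵢ/nᵢ) / Σ(cᵢ·n₁ᵢ/nᵢ), with n₁ᵢ = aᵢ+bᵢ (exposed), n₀ᵢ = cᵢ+dᵢ (unexposed), nᵢ = n₁ᵢ+n₀ᵢ.
Stratum 1 (Site A): n₁ = 3769, n₀ = 785, n = 4554; a·n₀/n = 1812·785/4554 = 312.3452; c·n₁/n = 58·3769/4554 = 48.0022
Stratum 2 (Site B): n₁ = 1058, n₀ = 3246, n = 4304; a·n₀/n = 761·3246/4304 = 573.9326; c·n₁/n = 1504·1058/4304 = 369.7100
RR_MH = (312.3452 + 573.9326) / (48.0022 + 369.7100) = 886.2778 / 417.7122 = 2.12174

2.122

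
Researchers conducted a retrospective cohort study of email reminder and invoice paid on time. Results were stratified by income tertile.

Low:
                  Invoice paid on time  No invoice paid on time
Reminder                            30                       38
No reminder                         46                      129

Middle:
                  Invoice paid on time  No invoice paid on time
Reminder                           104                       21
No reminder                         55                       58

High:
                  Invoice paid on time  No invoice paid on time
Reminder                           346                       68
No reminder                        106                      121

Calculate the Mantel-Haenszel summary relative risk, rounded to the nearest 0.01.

1.76

RR_MH = Σ(aᵢ·n₀ᵢ/nᵢ) / Σ(cᵢ·n₁ᵢ/nᵢ), with n₁ᵢ = aᵢ+bᵢ (exposed), n₀ᵢ = cᵢ+dᵢ (unexposed), nᵢ = n₁ᵢ+n₀ᵢ.
Stratum 1 (Low): n₁ = 68, n₀ = 175, n = 243; a·n₀/n = 30·175/243 = 21.6049; c·n₁/n = 46·68/243 = 12.8724
Stratum 2 (Middle): n₁ = 125, n₀ = 113, n = 238; a·n₀/n = 104·113/238 = 49.3782; c·n₁/n = 55·125/238 = 28.8866
Stratum 3 (High): n₁ = 414, n₀ = 227, n = 641; a·n₀/n = 346·227/641 = 122.5304; c·n₁/n = 106·414/641 = 68.4618
RR_MH = (21.6049 + 49.3782 + 122.5304) / (12.8724 + 28.8866 + 68.4618) = 193.5135 / 110.2208 = 1.75569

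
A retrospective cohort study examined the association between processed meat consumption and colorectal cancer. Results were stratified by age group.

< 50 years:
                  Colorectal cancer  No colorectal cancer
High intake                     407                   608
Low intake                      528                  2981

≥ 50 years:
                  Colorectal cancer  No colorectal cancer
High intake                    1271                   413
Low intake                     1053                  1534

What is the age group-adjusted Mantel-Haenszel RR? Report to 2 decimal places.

RR_MH = Σ(aᵢ·n₀ᵢ/nᵢ) / Σ(cᵢ·n₁ᵢ/nᵢ), with n₁ᵢ = aᵢ+bᵢ (exposed), n₀ᵢ = cᵢ+dᵢ (unexposed), nᵢ = n₁ᵢ+n₀ᵢ.
Stratum 1 (< 50 years): n₁ = 1015, n₀ = 3509, n = 4524; a·n₀/n = 407·3509/4524 = 315.6859; c·n₁/n = 528·1015/4524 = 118.4615
Stratum 2 (≥ 50 years): n₁ = 1684, n₀ = 2587, n = 4271; a·n₀/n = 1271·2587/4271 = 769.8612; c·n₁/n = 1053·1684/4271 = 415.1843
RR_MH = (315.6859 + 769.8612) / (118.4615 + 415.1843) = 1085.5471 / 533.6458 = 2.03421

2.03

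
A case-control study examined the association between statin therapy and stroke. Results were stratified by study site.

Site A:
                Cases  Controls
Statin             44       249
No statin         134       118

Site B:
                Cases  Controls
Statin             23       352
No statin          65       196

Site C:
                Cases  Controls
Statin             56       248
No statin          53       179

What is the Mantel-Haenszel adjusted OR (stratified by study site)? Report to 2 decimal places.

0.29

OR_MH = Σ(aᵢdᵢ/nᵢ) / Σ(bᵢcᵢ/nᵢ), where nᵢ is the stratum total.
Stratum 1 (Site A): n = 545; a·d/n = 44·118/545 = 9.5266; b·c/n = 249·134/545 = 61.2220
Stratum 2 (Site B): n = 636; a·d/n = 23·196/636 = 7.0881; b·c/n = 352·65/636 = 35.9748
Stratum 3 (Site C): n = 536; a·d/n = 56·179/536 = 18.7015; b·c/n = 248·53/536 = 24.5224
OR_MH = (9.5266 + 7.0881 + 18.7015) / (61.2220 + 35.9748 + 24.5224) = 35.3161 / 121.7192 = 0.29014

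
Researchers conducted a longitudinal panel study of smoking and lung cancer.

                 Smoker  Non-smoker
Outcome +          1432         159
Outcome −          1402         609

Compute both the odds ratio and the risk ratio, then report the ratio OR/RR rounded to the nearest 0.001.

1.603

Reading the table with exposure as columns: a = 1432 (Smoker, case), b = 1402 (Smoker, non-case), c = 159 (Non-smoker, case), d = 609.
OR = (1432·609)/(1402·159) = 872088/222918 = 3.91215
Risk in exposed = 1432/2834 = 0.50529; risk in unexposed = 159/768 = 0.20703; RR = 2.44066
OR/RR = 3.91215 / 2.44066 = 1.60291
The outcome is not rare, so the OR lies further from 1 than the RR.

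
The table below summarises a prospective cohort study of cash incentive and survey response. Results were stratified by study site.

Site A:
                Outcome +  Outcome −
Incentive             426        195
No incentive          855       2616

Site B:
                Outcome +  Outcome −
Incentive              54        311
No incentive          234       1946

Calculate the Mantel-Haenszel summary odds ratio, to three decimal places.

4.523

OR_MH = Σ(aᵢdᵢ/nᵢ) / Σ(bᵢcᵢ/nᵢ), where nᵢ is the stratum total.
Stratum 1 (Site A): n = 4092; a·d/n = 426·2616/4092 = 272.3402; b·c/n = 195·855/4092 = 40.7441
Stratum 2 (Site B): n = 2545; a·d/n = 54·1946/2545 = 41.2904; b·c/n = 311·234/2545 = 28.5949
OR_MH = (272.3402 + 41.2904) / (40.7441 + 28.5949) = 313.6305 / 69.3390 = 4.52315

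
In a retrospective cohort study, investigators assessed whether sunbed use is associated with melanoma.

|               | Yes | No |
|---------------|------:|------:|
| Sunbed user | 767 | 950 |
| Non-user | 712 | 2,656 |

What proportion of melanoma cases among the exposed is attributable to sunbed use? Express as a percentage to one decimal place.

52.7

Cells: a = 767, b = 950, c = 712, d = 2656.
Risk in exposed = 767/1717 = 0.44671; risk in unexposed = 712/3368 = 0.21140.
RR = 0.44671/0.21140 = 2.11309
AR% = (RR − 1)/RR × 100 = (2.11309 − 1)/2.11309 × 100 = 52.6758%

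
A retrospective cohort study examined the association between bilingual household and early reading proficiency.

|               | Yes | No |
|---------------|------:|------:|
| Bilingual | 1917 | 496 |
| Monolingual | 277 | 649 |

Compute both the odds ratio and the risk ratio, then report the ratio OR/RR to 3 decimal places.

Cells: a = 1917, b = 496, c = 277, d = 649.
OR = (1917·649)/(496·277) = 1244133/137392 = 9.05535
Risk in exposed = 1917/2413 = 0.79445; risk in unexposed = 277/926 = 0.29914; RR = 2.65580
OR/RR = 9.05535 / 2.65580 = 3.40965
The outcome is not rare, so the OR lies further from 1 than the RR.

3.410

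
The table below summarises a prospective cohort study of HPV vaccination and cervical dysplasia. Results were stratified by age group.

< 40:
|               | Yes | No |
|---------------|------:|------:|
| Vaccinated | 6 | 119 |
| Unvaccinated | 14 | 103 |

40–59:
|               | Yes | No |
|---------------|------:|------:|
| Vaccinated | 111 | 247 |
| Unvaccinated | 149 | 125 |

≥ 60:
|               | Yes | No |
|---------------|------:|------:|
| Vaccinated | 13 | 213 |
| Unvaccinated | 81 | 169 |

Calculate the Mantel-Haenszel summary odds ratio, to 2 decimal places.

OR_MH = Σ(aᵢdᵢ/nᵢ) / Σ(bᵢcᵢ/nᵢ), where nᵢ is the stratum total.
Stratum 1 (< 40): n = 242; a·d/n = 6·103/242 = 2.5537; b·c/n = 119·14/242 = 6.8843
Stratum 2 (40–59): n = 632; a·d/n = 111·125/632 = 21.9541; b·c/n = 247·149/632 = 58.2326
Stratum 3 (≥ 60): n = 476; a·d/n = 13·169/476 = 4.6155; b·c/n = 213·81/476 = 36.2458
OR_MH = (2.5537 + 21.9541 + 4.6155) / (6.8843 + 58.2326 + 36.2458) = 29.1234 / 101.3627 = 0.28732

0.29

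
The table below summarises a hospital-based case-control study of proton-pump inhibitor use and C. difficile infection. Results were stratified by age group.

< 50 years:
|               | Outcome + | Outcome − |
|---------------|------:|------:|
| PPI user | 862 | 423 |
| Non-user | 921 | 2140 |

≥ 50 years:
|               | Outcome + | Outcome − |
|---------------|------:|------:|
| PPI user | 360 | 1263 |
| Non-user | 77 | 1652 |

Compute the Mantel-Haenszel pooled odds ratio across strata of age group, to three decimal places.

OR_MH = Σ(aᵢdᵢ/nᵢ) / Σ(bᵢcᵢ/nᵢ), where nᵢ is the stratum total.
Stratum 1 (< 50 years): n = 4346; a·d/n = 862·2140/4346 = 424.4547; b·c/n = 423·921/4346 = 89.6417
Stratum 2 (≥ 50 years): n = 3352; a·d/n = 360·1652/3352 = 177.4224; b·c/n = 1263·77/3352 = 29.0128
OR_MH = (424.4547 + 177.4224) / (89.6417 + 29.0128) = 601.8771 / 118.6546 = 5.07252

5.073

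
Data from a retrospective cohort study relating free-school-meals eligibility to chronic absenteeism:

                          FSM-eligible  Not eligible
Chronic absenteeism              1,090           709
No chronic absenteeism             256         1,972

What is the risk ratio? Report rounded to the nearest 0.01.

3.06

Reading the table with exposure as columns: a = 1090 (FSM-eligible, case), b = 256 (FSM-eligible, non-case), c = 709 (Not eligible, case), d = 1972.
Risk in exposed = 1090/1346 = 0.80981; risk in unexposed = 709/2681 = 0.26445.
RR = 0.80981 / 0.26445 = 3.06219
The risk among the exposed is 3.06 times that among the unexposed.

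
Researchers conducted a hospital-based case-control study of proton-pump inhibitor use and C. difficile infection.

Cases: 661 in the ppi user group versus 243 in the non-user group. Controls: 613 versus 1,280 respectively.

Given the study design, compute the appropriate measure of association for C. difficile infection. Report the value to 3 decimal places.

5.680

From the description: a = 661, b = 613, c = 243, d = 1280.
This is a hospital-based case-control study: participants were sampled on outcome status, so risks in the source population cannot be estimated directly — relative risk is not valid here. The odds ratio is the appropriate measure.
OR = (a·d)/(b·c) = (661 × 1280) / (613 × 243) = 846080 / 148959 = 5.67995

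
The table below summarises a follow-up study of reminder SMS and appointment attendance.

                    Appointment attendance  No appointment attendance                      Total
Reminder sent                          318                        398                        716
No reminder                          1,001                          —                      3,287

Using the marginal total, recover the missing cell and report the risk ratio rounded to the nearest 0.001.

1.458

The missing cell is in the unexposed row: 3287 − 1001 = 2286.
So a = 318, b = 398, c = 1001, d = 2286.
RR = [a/(a+b)] / [c/(c+d)] = (318/716) / (1001/3287) = 0.44413/0.30453 = 1.45841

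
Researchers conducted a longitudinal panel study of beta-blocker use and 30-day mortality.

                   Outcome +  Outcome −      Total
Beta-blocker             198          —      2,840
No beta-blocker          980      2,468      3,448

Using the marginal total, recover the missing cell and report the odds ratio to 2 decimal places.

The missing cell is in the exposed row: 2840 − 198 = 2642.
So a = 198, b = 2642, c = 980, d = 2468.
OR = (a·d)/(b·c) = (198 × 2468) / (2642 × 980) = 488664 / 2589160 = 0.18873

0.19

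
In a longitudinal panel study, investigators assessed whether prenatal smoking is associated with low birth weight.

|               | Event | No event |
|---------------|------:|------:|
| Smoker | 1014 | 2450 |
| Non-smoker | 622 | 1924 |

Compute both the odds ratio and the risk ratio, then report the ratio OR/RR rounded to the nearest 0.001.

Cells: a = 1014, b = 2450, c = 622, d = 1924.
OR = (1014·1924)/(2450·622) = 1950936/1523900 = 1.28023
Risk in exposed = 1014/3464 = 0.29273; risk in unexposed = 622/2546 = 0.24430; RR = 1.19820
OR/RR = 1.28023 / 1.19820 = 1.06846
The outcome is not rare, so the OR lies further from 1 than the RR.

1.068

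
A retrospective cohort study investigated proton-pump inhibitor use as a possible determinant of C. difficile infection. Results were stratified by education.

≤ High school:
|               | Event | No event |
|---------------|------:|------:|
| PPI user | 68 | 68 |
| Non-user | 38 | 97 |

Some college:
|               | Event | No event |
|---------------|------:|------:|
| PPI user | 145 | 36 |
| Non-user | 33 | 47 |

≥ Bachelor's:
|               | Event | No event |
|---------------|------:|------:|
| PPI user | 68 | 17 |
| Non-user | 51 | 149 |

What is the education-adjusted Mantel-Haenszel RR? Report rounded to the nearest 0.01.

2.20

RR_MH = Σ(aᵢ·n₀ᵢ/nᵢ) / Σ(cᵢ·n₁ᵢ/nᵢ), with n₁ᵢ = aᵢ+bᵢ (exposed), n₀ᵢ = cᵢ+dᵢ (unexposed), nᵢ = n₁ᵢ+n₀ᵢ.
Stratum 1 (≤ High school): n₁ = 136, n₀ = 135, n = 271; a·n₀/n = 68·135/271 = 33.8745; c·n₁/n = 38·136/271 = 19.0701
Stratum 2 (Some college): n₁ = 181, n₀ = 80, n = 261; a·n₀/n = 145·80/261 = 44.4444; c·n₁/n = 33·181/261 = 22.8851
Stratum 3 (≥ Bachelor's): n₁ = 85, n₀ = 200, n = 285; a·n₀/n = 68·200/285 = 47.7193; c·n₁/n = 51·85/285 = 15.2105
RR_MH = (33.8745 + 44.4444 + 47.7193) / (19.0701 + 22.8851 + 15.2105) = 126.0383 / 57.1657 = 2.20479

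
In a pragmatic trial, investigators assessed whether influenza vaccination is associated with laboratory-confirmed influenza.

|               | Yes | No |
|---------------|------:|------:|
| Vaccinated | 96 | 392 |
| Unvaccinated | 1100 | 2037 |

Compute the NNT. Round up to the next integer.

7

Risk in treated group = 96/488 = 0.19672; risk in control = 1100/3137 = 0.35065.
Absolute risk reduction = 0.35065 − 0.19672 = 0.15393
NNT = 1 / ARR = 1 / 0.15393 = 6.496 → round up → 7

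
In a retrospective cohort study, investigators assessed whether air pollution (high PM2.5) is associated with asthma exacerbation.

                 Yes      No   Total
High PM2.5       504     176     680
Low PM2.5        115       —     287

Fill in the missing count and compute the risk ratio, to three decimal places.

1.850

The missing cell is in the unexposed row: 287 − 115 = 172.
So a = 504, b = 176, c = 115, d = 172.
RR = [a/(a+b)] / [c/(c+d)] = (504/680) / (115/287) = 0.74118/0.40070 = 1.84972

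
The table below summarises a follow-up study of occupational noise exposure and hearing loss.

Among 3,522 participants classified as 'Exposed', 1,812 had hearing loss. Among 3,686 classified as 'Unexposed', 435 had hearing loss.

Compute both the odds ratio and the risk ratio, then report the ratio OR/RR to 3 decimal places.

From the description: a = 1812, b = 1710, c = 435, d = 3251.
OR = (1812·3251)/(1710·435) = 5890812/743850 = 7.91935
Risk in exposed = 1812/3522 = 0.51448; risk in unexposed = 435/3686 = 0.11801; RR = 4.35948
OR/RR = 7.91935 / 4.35948 = 1.81658
The outcome is not rare, so the OR lies further from 1 than the RR.

1.817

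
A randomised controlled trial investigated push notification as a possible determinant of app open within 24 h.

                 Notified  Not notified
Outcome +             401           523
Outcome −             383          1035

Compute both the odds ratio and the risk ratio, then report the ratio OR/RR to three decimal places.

1.360

Reading the table with exposure as columns: a = 401 (Notified, case), b = 383 (Notified, non-case), c = 523 (Not notified, case), d = 1035.
OR = (401·1035)/(383·523) = 415035/200309 = 2.07197
Risk in exposed = 401/784 = 0.51148; risk in unexposed = 523/1558 = 0.33569; RR = 1.52368
OR/RR = 2.07197 / 1.52368 = 1.35985
The outcome is not rare, so the OR lies further from 1 than the RR.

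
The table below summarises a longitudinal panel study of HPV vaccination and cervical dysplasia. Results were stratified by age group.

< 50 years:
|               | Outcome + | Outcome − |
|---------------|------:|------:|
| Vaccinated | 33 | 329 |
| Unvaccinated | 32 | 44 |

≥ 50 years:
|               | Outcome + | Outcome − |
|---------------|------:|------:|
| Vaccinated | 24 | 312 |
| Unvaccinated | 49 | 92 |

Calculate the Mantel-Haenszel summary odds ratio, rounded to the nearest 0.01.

OR_MH = Σ(aᵢdᵢ/nᵢ) / Σ(bᵢcᵢ/nᵢ), where nᵢ is the stratum total.
Stratum 1 (< 50 years): n = 438; a·d/n = 33·44/438 = 3.3151; b·c/n = 329·32/438 = 24.0365
Stratum 2 (≥ 50 years): n = 477; a·d/n = 24·92/477 = 4.6289; b·c/n = 312·49/477 = 32.0503
OR_MH = (3.3151 + 4.6289) / (24.0365 + 32.0503) = 7.9440 / 56.0868 = 0.14164

0.14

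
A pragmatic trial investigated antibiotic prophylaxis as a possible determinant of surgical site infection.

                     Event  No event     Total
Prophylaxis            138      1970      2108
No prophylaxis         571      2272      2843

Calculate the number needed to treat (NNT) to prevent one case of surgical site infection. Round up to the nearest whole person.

8

Risk in treated group = 138/2108 = 0.06546; risk in control = 571/2843 = 0.20084.
Absolute risk reduction = 0.20084 − 0.06546 = 0.13538
NNT = 1 / ARR = 1 / 0.13538 = 7.387 → round up → 8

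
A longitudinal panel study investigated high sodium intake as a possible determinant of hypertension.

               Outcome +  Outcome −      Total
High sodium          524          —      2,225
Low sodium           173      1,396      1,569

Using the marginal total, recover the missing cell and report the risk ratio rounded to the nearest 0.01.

The missing cell is in the exposed row: 2225 − 524 = 1701.
So a = 524, b = 1701, c = 173, d = 1396.
RR = [a/(a+b)] / [c/(c+d)] = (524/2225) / (173/1569) = 0.23551/0.11026 = 2.13589

2.14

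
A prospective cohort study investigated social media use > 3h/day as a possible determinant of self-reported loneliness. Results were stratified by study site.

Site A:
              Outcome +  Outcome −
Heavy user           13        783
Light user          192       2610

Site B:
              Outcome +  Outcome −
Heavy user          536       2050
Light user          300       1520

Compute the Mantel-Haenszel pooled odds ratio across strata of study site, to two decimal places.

OR_MH = Σ(aᵢdᵢ/nᵢ) / Σ(bᵢcᵢ/nᵢ), where nᵢ is the stratum total.
Stratum 1 (Site A): n = 3598; a·d/n = 13·2610/3598 = 9.4302; b·c/n = 783·192/3598 = 41.7832
Stratum 2 (Site B): n = 4406; a·d/n = 536·1520/4406 = 184.9115; b·c/n = 2050·300/4406 = 139.5824
OR_MH = (9.4302 + 184.9115) / (41.7832 + 139.5824) = 194.3417 / 181.3656 = 1.07155

1.07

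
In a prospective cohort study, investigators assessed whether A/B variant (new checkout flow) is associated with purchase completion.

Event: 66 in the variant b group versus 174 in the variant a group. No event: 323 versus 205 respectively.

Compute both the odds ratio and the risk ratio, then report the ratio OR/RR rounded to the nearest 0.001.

0.651

From the description: a = 66, b = 323, c = 174, d = 205.
OR = (66·205)/(323·174) = 13530/56202 = 0.24074
Risk in exposed = 66/389 = 0.16967; risk in unexposed = 174/379 = 0.45910; RR = 0.36956
OR/RR = 0.24074 / 0.36956 = 0.65142
The outcome is not rare, so the OR lies further from 1 than the RR.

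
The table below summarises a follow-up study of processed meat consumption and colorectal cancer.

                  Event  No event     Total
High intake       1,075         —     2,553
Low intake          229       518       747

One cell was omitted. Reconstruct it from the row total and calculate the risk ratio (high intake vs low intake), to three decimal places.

The missing cell is in the exposed row: 2553 − 1075 = 1478.
So a = 1075, b = 1478, c = 229, d = 518.
RR = [a/(a+b)] / [c/(c+d)] = (1075/2553) / (229/747) = 0.42107/0.30656 = 1.37354

1.374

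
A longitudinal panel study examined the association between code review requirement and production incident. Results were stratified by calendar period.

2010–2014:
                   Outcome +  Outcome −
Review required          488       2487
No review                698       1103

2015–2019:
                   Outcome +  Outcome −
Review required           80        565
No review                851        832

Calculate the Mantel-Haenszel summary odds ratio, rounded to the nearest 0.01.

0.25

OR_MH = Σ(aᵢdᵢ/nᵢ) / Σ(bᵢcᵢ/nᵢ), where nᵢ is the stratum total.
Stratum 1 (2010–2014): n = 4776; a·d/n = 488·1103/4776 = 112.7018; b·c/n = 2487·698/4776 = 363.4686
Stratum 2 (2015–2019): n = 2328; a·d/n = 80·832/2328 = 28.5911; b·c/n = 565·851/2328 = 206.5357
OR_MH = (112.7018 + 28.5911) / (363.4686 + 206.5357) = 141.2929 / 570.0042 = 0.24788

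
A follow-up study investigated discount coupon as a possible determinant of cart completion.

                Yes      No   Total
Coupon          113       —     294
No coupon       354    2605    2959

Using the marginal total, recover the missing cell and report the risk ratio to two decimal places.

The missing cell is in the exposed row: 294 − 113 = 181.
So a = 113, b = 181, c = 354, d = 2605.
RR = [a/(a+b)] / [c/(c+d)] = (113/294) / (354/2959) = 0.38435/0.11964 = 3.21272

3.21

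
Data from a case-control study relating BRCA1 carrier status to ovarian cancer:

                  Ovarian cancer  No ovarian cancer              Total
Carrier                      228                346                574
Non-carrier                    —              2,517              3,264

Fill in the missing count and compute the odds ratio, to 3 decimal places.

The missing cell is in the unexposed row: 3264 − 2517 = 747.
So a = 228, b = 346, c = 747, d = 2517.
OR = (a·d)/(b·c) = (228 × 2517) / (346 × 747) = 573876 / 258462 = 2.22035

2.220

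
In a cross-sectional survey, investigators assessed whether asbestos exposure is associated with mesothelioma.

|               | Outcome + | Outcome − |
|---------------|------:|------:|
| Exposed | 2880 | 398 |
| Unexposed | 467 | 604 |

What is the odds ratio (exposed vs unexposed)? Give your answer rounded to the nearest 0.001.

9.359

Cells: a = 2880, b = 398, c = 467, d = 604.
OR = (a·d)/(b·c) = (2880 × 604) / (398 × 467) = 1739520 / 185866 = 9.35900
The odds of mesothelioma are about 9.36 times as high in the exposed group.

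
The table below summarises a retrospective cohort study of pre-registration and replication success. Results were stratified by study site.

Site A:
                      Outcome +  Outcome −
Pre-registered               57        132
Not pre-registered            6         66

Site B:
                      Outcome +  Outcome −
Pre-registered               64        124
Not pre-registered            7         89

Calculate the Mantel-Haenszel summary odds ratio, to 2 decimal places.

5.66

OR_MH = Σ(aᵢdᵢ/nᵢ) / Σ(bᵢcᵢ/nᵢ), where nᵢ is the stratum total.
Stratum 1 (Site A): n = 261; a·d/n = 57·66/261 = 14.4138; b·c/n = 132·6/261 = 3.0345
Stratum 2 (Site B): n = 284; a·d/n = 64·89/284 = 20.0563; b·c/n = 124·7/284 = 3.0563
OR_MH = (14.4138 + 20.0563) / (3.0345 + 3.0563) = 34.4701 / 6.0908 = 5.65936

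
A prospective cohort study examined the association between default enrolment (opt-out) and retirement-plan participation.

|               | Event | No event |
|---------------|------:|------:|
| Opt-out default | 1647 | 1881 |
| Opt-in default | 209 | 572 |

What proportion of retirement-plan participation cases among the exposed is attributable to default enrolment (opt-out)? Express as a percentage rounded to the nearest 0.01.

42.68

Cells: a = 1647, b = 1881, c = 209, d = 572.
Risk in exposed = 1647/3528 = 0.46684; risk in unexposed = 209/781 = 0.26761.
RR = 0.46684/0.26761 = 1.74450
AR% = (RR − 1)/RR × 100 = (1.74450 − 1)/1.74450 × 100 = 42.6768%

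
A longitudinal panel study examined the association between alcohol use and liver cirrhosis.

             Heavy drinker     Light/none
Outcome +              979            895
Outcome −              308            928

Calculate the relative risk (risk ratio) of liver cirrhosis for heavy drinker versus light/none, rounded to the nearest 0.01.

Reading the table with exposure as columns: a = 979 (Heavy drinker, case), b = 308 (Heavy drinker, non-case), c = 895 (Light/none, case), d = 928.
Risk in exposed = 979/1287 = 0.76068; risk in unexposed = 895/1823 = 0.49095.
RR = 0.76068 / 0.49095 = 1.54942
The risk among the exposed is 1.55 times that among the unexposed.

1.55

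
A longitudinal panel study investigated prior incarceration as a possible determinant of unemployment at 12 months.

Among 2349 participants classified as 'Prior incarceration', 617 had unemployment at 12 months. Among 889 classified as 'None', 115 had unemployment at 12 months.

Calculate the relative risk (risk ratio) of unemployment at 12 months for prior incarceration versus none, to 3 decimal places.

2.031

From the description: a = 617, b = 1732, c = 115, d = 774.
Risk in exposed = 617/2349 = 0.26266; risk in unexposed = 115/889 = 0.12936.
RR = 0.26266 / 0.12936 = 2.03051
The risk among the exposed is 2.03 times that among the unexposed.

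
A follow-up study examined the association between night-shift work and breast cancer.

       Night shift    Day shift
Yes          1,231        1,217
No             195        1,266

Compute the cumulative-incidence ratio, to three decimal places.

1.761

Reading the table with exposure as columns: a = 1231 (Night shift, case), b = 195 (Night shift, non-case), c = 1217 (Day shift, case), d = 1266.
Risk in exposed = 1231/1426 = 0.86325; risk in unexposed = 1217/2483 = 0.49013.
RR = 0.86325 / 0.49013 = 1.76126
The risk among the exposed is 1.76 times that among the unexposed.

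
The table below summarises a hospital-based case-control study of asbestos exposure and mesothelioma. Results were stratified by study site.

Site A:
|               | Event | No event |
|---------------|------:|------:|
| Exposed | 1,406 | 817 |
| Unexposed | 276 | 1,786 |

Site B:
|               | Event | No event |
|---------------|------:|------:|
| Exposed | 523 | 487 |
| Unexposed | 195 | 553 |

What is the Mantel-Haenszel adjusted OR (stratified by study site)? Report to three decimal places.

7.038

OR_MH = Σ(aᵢdᵢ/nᵢ) / Σ(bᵢcᵢ/nᵢ), where nᵢ is the stratum total.
Stratum 1 (Site A): n = 4285; a·d/n = 1406·1786/4285 = 586.0247; b·c/n = 817·276/4285 = 52.6236
Stratum 2 (Site B): n = 1758; a·d/n = 523·553/1758 = 164.5159; b·c/n = 487·195/1758 = 54.0188
OR_MH = (586.0247 + 164.5159) / (52.6236 + 54.0188) = 750.5407 / 106.6423 = 7.03792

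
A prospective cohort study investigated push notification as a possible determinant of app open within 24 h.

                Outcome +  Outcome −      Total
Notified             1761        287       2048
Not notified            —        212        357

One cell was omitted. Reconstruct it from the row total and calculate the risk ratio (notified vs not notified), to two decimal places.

The missing cell is in the unexposed row: 357 − 212 = 145.
So a = 1761, b = 287, c = 145, d = 212.
RR = [a/(a+b)] / [c/(c+d)] = (1761/2048) / (145/357) = 0.85986/0.40616 = 2.11704

2.12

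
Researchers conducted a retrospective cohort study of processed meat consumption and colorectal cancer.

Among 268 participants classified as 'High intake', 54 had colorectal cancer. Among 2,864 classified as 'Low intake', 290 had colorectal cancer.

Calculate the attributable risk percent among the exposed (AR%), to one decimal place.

From the description: a = 54, b = 214, c = 290, d = 2574.
Risk in exposed = 54/268 = 0.20149; risk in unexposed = 290/2864 = 0.10126.
RR = 0.20149/0.10126 = 1.98991
AR% = (RR − 1)/RR × 100 = (1.98991 − 1)/1.98991 × 100 = 49.7465%

49.7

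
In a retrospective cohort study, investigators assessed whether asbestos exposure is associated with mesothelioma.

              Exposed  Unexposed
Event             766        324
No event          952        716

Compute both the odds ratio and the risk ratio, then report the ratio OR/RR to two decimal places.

Reading the table with exposure as columns: a = 766 (Exposed, case), b = 952 (Exposed, non-case), c = 324 (Unexposed, case), d = 716.
OR = (766·716)/(952·324) = 548456/308448 = 1.77811
Risk in exposed = 766/1718 = 0.44587; risk in unexposed = 324/1040 = 0.31154; RR = 1.43118
OR/RR = 1.77811 / 1.43118 = 1.24241
The outcome is not rare, so the OR lies further from 1 than the RR.

1.24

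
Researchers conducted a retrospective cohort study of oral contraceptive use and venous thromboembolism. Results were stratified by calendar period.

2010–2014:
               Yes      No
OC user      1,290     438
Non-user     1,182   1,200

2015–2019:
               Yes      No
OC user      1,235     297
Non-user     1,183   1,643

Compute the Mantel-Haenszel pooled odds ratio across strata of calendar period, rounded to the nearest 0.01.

4.08

OR_MH = Σ(aᵢdᵢ/nᵢ) / Σ(bᵢcᵢ/nᵢ), where nᵢ is the stratum total.
Stratum 1 (2010–2014): n = 4110; a·d/n = 1290·1200/4110 = 376.6423; b·c/n = 438·1182/4110 = 125.9650
Stratum 2 (2015–2019): n = 4358; a·d/n = 1235·1643/4358 = 465.6046; b·c/n = 297·1183/4358 = 80.6221
OR_MH = (376.6423 + 465.6046) / (125.9650 + 80.6221) = 842.2470 / 206.5870 = 4.07696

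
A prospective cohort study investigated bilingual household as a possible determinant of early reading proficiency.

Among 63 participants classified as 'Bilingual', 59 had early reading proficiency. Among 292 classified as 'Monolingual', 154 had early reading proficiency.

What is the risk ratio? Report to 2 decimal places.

1.78

From the description: a = 59, b = 4, c = 154, d = 138.
Risk in exposed = 59/63 = 0.93651; risk in unexposed = 154/292 = 0.52740.
RR = 0.93651 / 0.52740 = 1.77572
The risk among the exposed is 1.78 times that among the unexposed.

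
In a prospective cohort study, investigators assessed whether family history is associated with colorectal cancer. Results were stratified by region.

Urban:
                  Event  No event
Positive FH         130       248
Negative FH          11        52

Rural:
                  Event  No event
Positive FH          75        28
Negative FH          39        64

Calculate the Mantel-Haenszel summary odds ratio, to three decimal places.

3.363

OR_MH = Σ(aᵢdᵢ/nᵢ) / Σ(bᵢcᵢ/nᵢ), where nᵢ is the stratum total.
Stratum 1 (Urban): n = 441; a·d/n = 130·52/441 = 15.3288; b·c/n = 248·11/441 = 6.1859
Stratum 2 (Rural): n = 206; a·d/n = 75·64/206 = 23.3010; b·c/n = 28·39/206 = 5.3010
OR_MH = (15.3288 + 23.3010) / (6.1859 + 5.3010) = 38.6298 / 11.4869 = 3.36294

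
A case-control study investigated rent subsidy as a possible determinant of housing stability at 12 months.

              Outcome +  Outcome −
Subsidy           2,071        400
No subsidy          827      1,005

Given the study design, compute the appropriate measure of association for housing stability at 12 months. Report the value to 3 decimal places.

6.292

Cells: a = 2071, b = 400, c = 827, d = 1005.
This is a case-control study: participants were sampled on outcome status, so risks in the source population cannot be estimated directly — relative risk is not valid here. The odds ratio is the appropriate measure.
OR = (a·d)/(b·c) = (2071 × 1005) / (400 × 827) = 2081355 / 330800 = 6.29188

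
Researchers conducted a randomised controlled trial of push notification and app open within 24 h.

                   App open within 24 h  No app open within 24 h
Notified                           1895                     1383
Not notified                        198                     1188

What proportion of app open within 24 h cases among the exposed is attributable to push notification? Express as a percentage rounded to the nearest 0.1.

75.3

Cells: a = 1895, b = 1383, c = 198, d = 1188.
Risk in exposed = 1895/3278 = 0.57810; risk in unexposed = 198/1386 = 0.14286.
RR = 0.57810/0.14286 = 4.04667
AR% = (RR − 1)/RR × 100 = (4.04667 − 1)/4.04667 × 100 = 75.2884%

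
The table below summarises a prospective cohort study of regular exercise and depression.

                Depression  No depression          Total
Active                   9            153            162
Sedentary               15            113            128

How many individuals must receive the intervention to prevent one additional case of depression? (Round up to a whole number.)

Risk in treated group = 9/162 = 0.05556; risk in control = 15/128 = 0.11719.
Absolute risk reduction = 0.11719 − 0.05556 = 0.06163
NNT = 1 / ARR = 1 / 0.06163 = 16.225 → round up → 17

17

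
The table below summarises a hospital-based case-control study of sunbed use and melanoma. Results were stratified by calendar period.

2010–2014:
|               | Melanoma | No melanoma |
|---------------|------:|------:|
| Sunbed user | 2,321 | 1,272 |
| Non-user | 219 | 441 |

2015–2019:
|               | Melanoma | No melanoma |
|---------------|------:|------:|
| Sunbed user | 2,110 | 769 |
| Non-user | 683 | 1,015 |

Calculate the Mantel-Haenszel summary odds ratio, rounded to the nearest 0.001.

OR_MH = Σ(aᵢdᵢ/nᵢ) / Σ(bᵢcᵢ/nᵢ), where nᵢ is the stratum total.
Stratum 1 (2010–2014): n = 4253; a·d/n = 2321·441/4253 = 240.6680; b·c/n = 1272·219/4253 = 65.4992
Stratum 2 (2015–2019): n = 4577; a·d/n = 2110·1015/4577 = 467.9157; b·c/n = 769·683/4577 = 114.7536
OR_MH = (240.6680 + 467.9157) / (65.4992 + 114.7536) = 708.5837 / 180.2527 = 3.93106

3.931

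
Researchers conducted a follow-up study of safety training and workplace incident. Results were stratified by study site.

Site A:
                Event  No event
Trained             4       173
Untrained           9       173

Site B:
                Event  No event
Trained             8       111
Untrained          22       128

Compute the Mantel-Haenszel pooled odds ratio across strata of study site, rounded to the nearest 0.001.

0.427

OR_MH = Σ(aᵢdᵢ/nᵢ) / Σ(bᵢcᵢ/nᵢ), where nᵢ is the stratum total.
Stratum 1 (Site A): n = 359; a·d/n = 4·173/359 = 1.9276; b·c/n = 173·9/359 = 4.3370
Stratum 2 (Site B): n = 269; a·d/n = 8·128/269 = 3.8067; b·c/n = 111·22/269 = 9.0781
OR_MH = (1.9276 + 3.8067) / (4.3370 + 9.0781) = 5.7343 / 13.4151 = 0.42745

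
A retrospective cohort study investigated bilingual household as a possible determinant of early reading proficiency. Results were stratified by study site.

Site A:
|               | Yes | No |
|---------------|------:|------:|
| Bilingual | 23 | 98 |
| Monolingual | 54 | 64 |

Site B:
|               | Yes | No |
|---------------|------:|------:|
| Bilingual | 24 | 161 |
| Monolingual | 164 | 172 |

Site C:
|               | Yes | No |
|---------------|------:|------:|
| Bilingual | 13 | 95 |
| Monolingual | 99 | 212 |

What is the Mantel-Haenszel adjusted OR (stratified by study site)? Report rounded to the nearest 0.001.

OR_MH = Σ(aᵢdᵢ/nᵢ) / Σ(bᵢcᵢ/nᵢ), where nᵢ is the stratum total.
Stratum 1 (Site A): n = 239; a·d/n = 23·64/239 = 6.1590; b·c/n = 98·54/239 = 22.1423
Stratum 2 (Site B): n = 521; a·d/n = 24·172/521 = 7.9232; b·c/n = 161·164/521 = 50.6795
Stratum 3 (Site C): n = 419; a·d/n = 13·212/419 = 6.5776; b·c/n = 95·99/419 = 22.4463
OR_MH = (6.1590 + 7.9232 + 6.5776) / (22.1423 + 50.6795 + 22.4463) = 20.6598 / 95.2680 = 0.21686

0.217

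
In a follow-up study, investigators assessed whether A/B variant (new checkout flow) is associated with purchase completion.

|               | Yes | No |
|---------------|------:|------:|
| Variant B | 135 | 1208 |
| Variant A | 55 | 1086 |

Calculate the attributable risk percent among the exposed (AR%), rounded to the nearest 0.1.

52.0

Cells: a = 135, b = 1208, c = 55, d = 1086.
Risk in exposed = 135/1343 = 0.10052; risk in unexposed = 55/1141 = 0.04820.
RR = 0.10052/0.04820 = 2.08536
AR% = (RR − 1)/RR × 100 = (2.08536 − 1)/2.08536 × 100 = 52.0466%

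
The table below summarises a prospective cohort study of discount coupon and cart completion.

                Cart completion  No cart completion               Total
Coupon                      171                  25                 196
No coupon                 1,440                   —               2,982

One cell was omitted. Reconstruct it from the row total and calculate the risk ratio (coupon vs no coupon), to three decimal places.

1.807

The missing cell is in the unexposed row: 2982 − 1440 = 1542.
So a = 171, b = 25, c = 1440, d = 1542.
RR = [a/(a+b)] / [c/(c+d)] = (171/196) / (1440/2982) = 0.87245/0.48290 = 1.80670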